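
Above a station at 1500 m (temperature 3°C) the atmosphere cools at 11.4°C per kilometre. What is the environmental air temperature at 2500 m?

From 1500 m to 2500 m (environmental): cools by 11.4 × 1 = 11.4°C, giving -8.4°C.

-8.4°C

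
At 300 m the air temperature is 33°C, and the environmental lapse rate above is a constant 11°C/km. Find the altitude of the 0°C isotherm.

Height above start = (33 − 0) / 11 = 3 km
Altitude = 300 m + 3000 m = 3300 m

3300 m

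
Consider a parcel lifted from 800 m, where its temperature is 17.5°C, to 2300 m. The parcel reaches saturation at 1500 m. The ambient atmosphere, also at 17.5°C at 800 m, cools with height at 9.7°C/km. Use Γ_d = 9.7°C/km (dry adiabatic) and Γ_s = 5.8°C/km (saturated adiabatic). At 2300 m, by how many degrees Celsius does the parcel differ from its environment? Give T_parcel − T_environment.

+3.12°C (parcel warmer than environment)

Parcel:
  800 → 1500 m (dry, 9.7°C/km): ΔT = -9.7 × 0.7 = -6.79°C → T = 10.71°C
  1500 → 2300 m (saturated, 5.8°C/km): ΔT = -5.8 × 0.8 = -4.64°C → T = 6.07°C
Environment:
  800 → 2300 m (environment, 9.7°C/km): ΔT = -9.7 × 1.5 = -14.55°C → T = 2.95°C
T_parcel − T_env = 6.07 − 2.95 = +3.12°C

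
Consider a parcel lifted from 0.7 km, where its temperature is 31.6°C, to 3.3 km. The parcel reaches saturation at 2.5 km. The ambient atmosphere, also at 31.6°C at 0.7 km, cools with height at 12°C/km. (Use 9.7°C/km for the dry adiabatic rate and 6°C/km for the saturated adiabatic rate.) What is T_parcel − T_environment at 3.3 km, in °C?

+8.94°C (parcel warmer than environment)

Parcel:
  700–2500 m, dry: Δz = 1.8 km ⇒ ΔT = -17.46°C; T = 14.14°C
  2500–3300 m, saturated: Δz = 0.8 km ⇒ ΔT = -4.8°C; T = 9.34°C
Environment:
  700–3300 m, environment: Δz = 2.6 km ⇒ ΔT = -31.2°C; T = 0.4°C
T_parcel − T_env = 9.34 − 0.4 = +8.94°C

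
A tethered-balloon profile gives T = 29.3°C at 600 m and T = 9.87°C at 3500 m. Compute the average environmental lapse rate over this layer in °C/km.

6.7°C/km

Γ = −ΔT/Δz = (29.3 − 9.87) / (3500 − 600) m
  = 19.43°C / 2.9 km = 6.7°C/km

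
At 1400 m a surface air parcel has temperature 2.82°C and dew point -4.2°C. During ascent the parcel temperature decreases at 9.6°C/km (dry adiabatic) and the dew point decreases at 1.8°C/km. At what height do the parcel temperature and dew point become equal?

2300 m

T and T_d converge at 9.6 − 1.8 = 7.8°C per km
Height above start = (2.82 − (-4.2)) / 7.8 = 0.9 km
LCL altitude = 1400 m + 900 m = 2300 m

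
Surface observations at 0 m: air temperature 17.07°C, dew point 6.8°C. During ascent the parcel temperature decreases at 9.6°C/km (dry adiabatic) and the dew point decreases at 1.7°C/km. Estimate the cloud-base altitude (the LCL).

1300 m

T and T_d converge at 9.6 − 1.7 = 7.9°C per km
Height above start = (17.07 − 6.8) / 7.9 = 1.3 km
LCL altitude = 0 m + 1300 m = 1300 m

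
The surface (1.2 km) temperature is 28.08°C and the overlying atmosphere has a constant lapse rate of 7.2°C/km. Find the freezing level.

5.1 km

Height above start = (28.08 − 0) / 7.2 = 3.9 km
Altitude = 1200 m + 3900 m = 5100 m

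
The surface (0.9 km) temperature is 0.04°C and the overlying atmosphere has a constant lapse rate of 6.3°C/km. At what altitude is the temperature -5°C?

1.7 km

Height above start = (0.04 − (-5)) / 6.3 = 0.8 km
Altitude = 900 m + 800 m = 1700 m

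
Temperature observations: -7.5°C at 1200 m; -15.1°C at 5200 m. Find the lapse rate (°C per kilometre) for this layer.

1.9°C/km

Γ = −ΔT/Δz = (-7.5 − (-15.1)) / (5200 − 1200) m
  = 7.6°C / 4 km = 1.9°C/km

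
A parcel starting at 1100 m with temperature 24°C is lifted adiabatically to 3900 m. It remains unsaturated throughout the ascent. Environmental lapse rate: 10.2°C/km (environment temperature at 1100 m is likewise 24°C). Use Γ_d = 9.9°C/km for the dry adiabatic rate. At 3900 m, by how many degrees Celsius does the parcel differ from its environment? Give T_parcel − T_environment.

+0.84°C (parcel warmer than environment)

Parcel:
  1100 → 3900 m (dry, 9.9°C/km): ΔT = -9.9 × 2.8 = -27.72°C → T = -3.72°C
Environment:
  1100 → 3900 m (environment, 10.2°C/km): ΔT = -10.2 × 2.8 = -28.56°C → T = -4.56°C
T_parcel − T_env = -3.72 − (-4.56) = +0.84°C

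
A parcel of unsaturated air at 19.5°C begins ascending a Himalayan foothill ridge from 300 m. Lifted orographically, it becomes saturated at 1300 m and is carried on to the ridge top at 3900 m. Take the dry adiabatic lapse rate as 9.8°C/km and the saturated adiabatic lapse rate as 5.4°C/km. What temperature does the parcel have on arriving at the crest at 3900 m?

-4.34°C

Dry to 1300 m: -9.8 × 1 km = -9.8°C, so T = 9.7°C.
Saturated to 3900 m: -5.4 × 2.6 km = -14.04°C, so T = -4.34°C.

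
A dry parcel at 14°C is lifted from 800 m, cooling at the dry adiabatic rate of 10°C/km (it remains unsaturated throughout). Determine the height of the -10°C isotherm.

Height above start = (14 − (-10)) / 10 = 2.4 km
Altitude = 800 m + 2400 m = 3200 m

3200 m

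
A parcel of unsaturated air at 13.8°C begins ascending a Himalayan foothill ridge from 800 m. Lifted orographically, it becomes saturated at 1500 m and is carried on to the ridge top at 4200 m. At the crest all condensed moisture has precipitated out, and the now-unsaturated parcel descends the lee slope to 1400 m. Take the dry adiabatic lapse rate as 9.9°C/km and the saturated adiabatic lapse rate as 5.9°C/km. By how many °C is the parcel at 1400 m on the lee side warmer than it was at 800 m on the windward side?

From 800 m to 1500 m (dry): cools by 9.9 × 0.7 = 6.93°C, giving 6.87°C.
From 1500 m to 4200 m (saturated): cools by 5.9 × 2.7 = 15.93°C, giving -9.06°C.
From 4200 m to 1400 m (dry descent): warms by 9.9 × 2.8 = 27.72°C, giving 18.66°C.
Net change vs windward start: 18.66 − 13.8 = +4.86°C

+4.86°C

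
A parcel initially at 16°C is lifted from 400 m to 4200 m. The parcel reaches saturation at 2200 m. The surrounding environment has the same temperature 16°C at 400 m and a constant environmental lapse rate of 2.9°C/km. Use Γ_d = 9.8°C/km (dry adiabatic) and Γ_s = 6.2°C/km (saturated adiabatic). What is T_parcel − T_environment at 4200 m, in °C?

-19.02°C (parcel cooler than environment)

Parcel:
  Dry to 2200 m: -9.8 × 1.8 km = -17.64°C, so T = -1.64°C.
  Saturated to 4200 m: -6.2 × 2 km = -12.4°C, so T = -14.04°C.
Environment:
  Environment to 4200 m: -2.9 × 3.8 km = -11.02°C, so T = 4.98°C.
T_parcel − T_env = -14.04 − 4.98 = -19.02°C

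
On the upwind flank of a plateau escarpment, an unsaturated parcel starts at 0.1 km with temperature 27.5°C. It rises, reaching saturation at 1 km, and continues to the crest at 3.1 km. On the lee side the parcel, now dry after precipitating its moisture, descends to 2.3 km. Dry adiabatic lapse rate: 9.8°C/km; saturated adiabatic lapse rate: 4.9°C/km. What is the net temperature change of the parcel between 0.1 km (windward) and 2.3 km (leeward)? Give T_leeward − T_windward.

100–1000 m, dry: Δz = 0.9 km ⇒ ΔT = -8.82°C; T = 18.68°C
1000–3100 m, saturated: Δz = 2.1 km ⇒ ΔT = -10.29°C; T = 8.39°C
3100–2300 m, dry descent: Δz = 0.8 km ⇒ ΔT = +7.84°C; T = 16.23°C
Net change vs windward start: 16.23 − 27.5 = -11.27°C

-11.27°C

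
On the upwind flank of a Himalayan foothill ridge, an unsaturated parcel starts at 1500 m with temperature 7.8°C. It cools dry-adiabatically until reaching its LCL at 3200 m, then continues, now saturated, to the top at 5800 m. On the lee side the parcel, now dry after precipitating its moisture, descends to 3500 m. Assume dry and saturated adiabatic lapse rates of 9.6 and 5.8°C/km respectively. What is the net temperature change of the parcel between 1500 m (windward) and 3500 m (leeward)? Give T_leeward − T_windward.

Dry to 3200 m: -9.6 × 1.7 km = -16.32°C, so T = -8.52°C.
Saturated to 5800 m: -5.8 × 2.6 km = -15.08°C, so T = -23.6°C.
Dry descent to 3500 m: +9.6 × 2.3 km = +22.08°C, so T = -1.52°C.
Net change vs windward start: -1.52 − 7.8 = -9.32°C

-9.32°C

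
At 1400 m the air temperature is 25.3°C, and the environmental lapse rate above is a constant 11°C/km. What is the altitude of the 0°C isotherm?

3700 m

Height above start = (25.3 − 0) / 11 = 2.3 km
Altitude = 1400 m + 2300 m = 3700 m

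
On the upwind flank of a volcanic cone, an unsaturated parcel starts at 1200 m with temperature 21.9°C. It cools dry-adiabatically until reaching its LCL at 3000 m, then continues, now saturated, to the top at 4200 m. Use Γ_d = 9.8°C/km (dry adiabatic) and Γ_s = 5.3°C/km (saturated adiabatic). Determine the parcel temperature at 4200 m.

-2.1°C

1200–3000 m, dry: Δz = 1.8 km ⇒ ΔT = -17.64°C; T = 4.26°C
3000–4200 m, saturated: Δz = 1.2 km ⇒ ΔT = -6.36°C; T = -2.1°C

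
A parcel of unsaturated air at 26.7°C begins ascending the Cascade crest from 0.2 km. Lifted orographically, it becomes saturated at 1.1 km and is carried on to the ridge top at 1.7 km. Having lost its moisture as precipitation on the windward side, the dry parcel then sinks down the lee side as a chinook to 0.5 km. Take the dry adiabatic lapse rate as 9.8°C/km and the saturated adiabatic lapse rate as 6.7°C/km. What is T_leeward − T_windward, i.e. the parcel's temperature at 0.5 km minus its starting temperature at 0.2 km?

-1.08°C

200 → 1100 m (dry, 9.8°C/km): ΔT = -9.8 × 0.9 = -8.82°C → T = 17.88°C
1100 → 1700 m (saturated, 6.7°C/km): ΔT = -6.7 × 0.6 = -4.02°C → T = 13.86°C
1700 → 500 m (dry descent, 9.8°C/km): ΔT = +9.8 × 1.2 = +11.76°C → T = 25.62°C
Net change vs windward start: 25.62 − 26.7 = -1.08°C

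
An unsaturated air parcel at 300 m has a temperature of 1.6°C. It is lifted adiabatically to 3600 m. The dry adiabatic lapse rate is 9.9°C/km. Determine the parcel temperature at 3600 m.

-31.07°C

300–3600 m, dry adiabatic: Δz = 3.3 km ⇒ ΔT = -32.67°C; T = -31.07°C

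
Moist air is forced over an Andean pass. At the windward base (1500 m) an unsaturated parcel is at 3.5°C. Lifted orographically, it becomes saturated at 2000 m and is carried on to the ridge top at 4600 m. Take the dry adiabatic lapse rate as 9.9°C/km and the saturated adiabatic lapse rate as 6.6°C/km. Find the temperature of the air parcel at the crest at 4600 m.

-18.61°C

1500 → 2000 m (dry, 9.9°C/km): ΔT = -9.9 × 0.5 = -4.95°C → T = -1.45°C
2000 → 4600 m (saturated, 6.6°C/km): ΔT = -6.6 × 2.6 = -17.16°C → T = -18.61°C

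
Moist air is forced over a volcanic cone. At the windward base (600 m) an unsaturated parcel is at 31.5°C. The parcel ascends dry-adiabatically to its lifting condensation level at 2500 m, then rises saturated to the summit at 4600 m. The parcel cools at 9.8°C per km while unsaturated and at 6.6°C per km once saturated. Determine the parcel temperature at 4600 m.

-0.98°C

Dry to 2500 m: -9.8 × 1.9 km = -18.62°C, so T = 12.88°C.
Saturated to 4600 m: -6.6 × 2.1 km = -13.86°C, so T = -0.98°C.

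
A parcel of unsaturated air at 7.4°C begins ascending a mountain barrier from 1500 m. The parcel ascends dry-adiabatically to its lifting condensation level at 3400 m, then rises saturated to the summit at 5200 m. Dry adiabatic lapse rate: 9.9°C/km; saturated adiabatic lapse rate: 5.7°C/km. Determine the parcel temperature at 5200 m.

1500–3400 m, dry: Δz = 1.9 km ⇒ ΔT = -18.81°C; T = -11.41°C
3400–5200 m, saturated: Δz = 1.8 km ⇒ ΔT = -10.26°C; T = -21.67°C

-21.67°C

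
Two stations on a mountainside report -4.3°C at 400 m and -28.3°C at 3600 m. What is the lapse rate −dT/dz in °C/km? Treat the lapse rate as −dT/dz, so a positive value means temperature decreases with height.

Γ = −ΔT/Δz = (-4.3 − (-28.3)) / (3600 − 400) m
  = 24°C / 3.2 km = 7.5°C/km

7.5°C/km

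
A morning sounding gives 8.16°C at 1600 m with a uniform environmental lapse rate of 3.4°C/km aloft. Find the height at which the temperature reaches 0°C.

Height above start = (8.16 − 0) / 3.4 = 2.4 km
Altitude = 1600 m + 2400 m = 4000 m

4000 m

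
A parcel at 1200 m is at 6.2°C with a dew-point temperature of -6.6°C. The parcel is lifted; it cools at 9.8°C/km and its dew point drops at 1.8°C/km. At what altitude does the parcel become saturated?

T and T_d converge at 9.8 − 1.8 = 8°C per km
Height above start = (6.2 − (-6.6)) / 8 = 1.6 km
LCL altitude = 1200 m + 1600 m = 2800 m

2800 m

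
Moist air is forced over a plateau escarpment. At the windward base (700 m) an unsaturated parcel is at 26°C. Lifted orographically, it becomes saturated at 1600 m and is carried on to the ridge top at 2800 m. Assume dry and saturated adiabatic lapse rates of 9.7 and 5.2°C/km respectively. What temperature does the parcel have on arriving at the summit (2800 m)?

11.03°C

700–1600 m, dry: Δz = 0.9 km ⇒ ΔT = -8.73°C; T = 17.27°C
1600–2800 m, saturated: Δz = 1.2 km ⇒ ΔT = -6.24°C; T = 11.03°C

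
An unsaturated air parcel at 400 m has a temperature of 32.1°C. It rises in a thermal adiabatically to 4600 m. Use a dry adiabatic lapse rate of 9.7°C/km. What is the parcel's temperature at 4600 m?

400 → 4600 m (dry adiabatic, 9.7°C/km): ΔT = -9.7 × 4.2 = -40.74°C → T = -8.64°C

-8.64°C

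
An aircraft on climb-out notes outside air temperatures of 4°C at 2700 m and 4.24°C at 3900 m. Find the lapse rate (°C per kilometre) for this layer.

-0.2°C/km

Γ = −ΔT/Δz = (4 − 4.24) / (3900 − 2700) m
  = -0.24°C / 1.2 km = -0.2°C/km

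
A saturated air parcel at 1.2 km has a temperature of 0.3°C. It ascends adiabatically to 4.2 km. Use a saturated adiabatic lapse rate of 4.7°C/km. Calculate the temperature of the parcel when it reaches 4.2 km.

-13.8°C

From 1200 m to 4200 m (saturated adiabatic): cools by 4.7 × 3 = 14.1°C, giving -13.8°C.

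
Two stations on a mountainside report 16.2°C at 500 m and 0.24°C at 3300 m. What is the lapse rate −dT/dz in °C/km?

5.7°C/km

Γ = −ΔT/Δz = (16.2 − 0.24) / (3300 − 500) m
  = 15.96°C / 2.8 km = 5.7°C/km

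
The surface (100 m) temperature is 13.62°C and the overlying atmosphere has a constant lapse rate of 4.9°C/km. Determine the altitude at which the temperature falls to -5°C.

3900 m

Height above start = (13.62 − (-5)) / 4.9 = 3.8 km
Altitude = 100 m + 3800 m = 3900 m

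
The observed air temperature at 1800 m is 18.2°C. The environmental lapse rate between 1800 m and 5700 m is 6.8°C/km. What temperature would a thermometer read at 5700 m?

-8.32°C

1800–5700 m, environmental: Δz = 3.9 km ⇒ ΔT = -26.52°C; T = -8.32°C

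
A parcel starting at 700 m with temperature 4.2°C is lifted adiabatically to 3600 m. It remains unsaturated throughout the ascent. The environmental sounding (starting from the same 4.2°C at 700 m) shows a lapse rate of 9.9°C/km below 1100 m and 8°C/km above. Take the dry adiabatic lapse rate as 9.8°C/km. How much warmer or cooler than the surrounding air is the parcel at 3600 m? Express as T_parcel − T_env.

Parcel:
  From 700 m to 3600 m (dry): cools by 9.8 × 2.9 = 28.42°C, giving -24.22°C.
Environment:
  From 700 m to 1100 m (environment, lower layer): cools by 9.9 × 0.4 = 3.96°C, giving 0.24°C.
  From 1100 m to 3600 m (environment, upper layer): cools by 8 × 2.5 = 20°C, giving -19.76°C.
T_parcel − T_env = -24.22 − (-19.76) = -4.46°C

-4.46°C (parcel cooler than environment)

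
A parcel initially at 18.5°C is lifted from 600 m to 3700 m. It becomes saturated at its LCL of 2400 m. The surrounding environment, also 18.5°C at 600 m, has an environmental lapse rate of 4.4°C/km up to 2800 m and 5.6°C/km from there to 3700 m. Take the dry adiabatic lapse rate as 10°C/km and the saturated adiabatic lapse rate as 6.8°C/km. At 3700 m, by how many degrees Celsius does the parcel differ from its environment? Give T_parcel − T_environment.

-12.12°C (parcel cooler than environment)

Parcel:
  Dry to 2400 m: -10 × 1.8 km = -18°C, so T = 0.5°C.
  Saturated to 3700 m: -6.8 × 1.3 km = -8.84°C, so T = -8.34°C.
Environment:
  Environment, lower layer to 2800 m: -4.4 × 2.2 km = -9.68°C, so T = 8.82°C.
  Environment, upper layer to 3700 m: -5.6 × 0.9 km = -5.04°C, so T = 3.78°C.
T_parcel − T_env = -8.34 − 3.78 = -12.12°C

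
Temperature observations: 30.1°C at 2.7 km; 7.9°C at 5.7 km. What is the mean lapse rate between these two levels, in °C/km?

Γ = −ΔT/Δz = (30.1 − 7.9) / (5700 − 2700) m
  = 22.2°C / 3 km = 7.4°C/km

7.4°C/km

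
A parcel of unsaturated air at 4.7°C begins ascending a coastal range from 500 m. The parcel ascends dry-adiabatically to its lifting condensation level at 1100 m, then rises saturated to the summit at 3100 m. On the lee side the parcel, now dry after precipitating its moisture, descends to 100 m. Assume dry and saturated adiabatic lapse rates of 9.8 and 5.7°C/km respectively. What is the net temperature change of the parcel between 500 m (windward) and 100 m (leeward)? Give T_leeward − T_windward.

+12.12°C

500 → 1100 m (dry, 9.8°C/km): ΔT = -9.8 × 0.6 = -5.88°C → T = -1.18°C
1100 → 3100 m (saturated, 5.7°C/km): ΔT = -5.7 × 2 = -11.4°C → T = -12.58°C
3100 → 100 m (dry descent, 9.8°C/km): ΔT = +9.8 × 3 = +29.4°C → T = 16.82°C
Net change vs windward start: 16.82 − 4.7 = +12.12°C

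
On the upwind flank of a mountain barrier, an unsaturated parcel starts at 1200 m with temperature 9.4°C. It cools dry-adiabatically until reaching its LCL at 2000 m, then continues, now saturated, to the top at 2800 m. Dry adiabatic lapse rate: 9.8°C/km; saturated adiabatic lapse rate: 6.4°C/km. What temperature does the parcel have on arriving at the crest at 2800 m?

-3.56°C

1200 → 2000 m (dry, 9.8°C/km): ΔT = -9.8 × 0.8 = -7.84°C → T = 1.56°C
2000 → 2800 m (saturated, 6.4°C/km): ΔT = -6.4 × 0.8 = -5.12°C → T = -3.56°C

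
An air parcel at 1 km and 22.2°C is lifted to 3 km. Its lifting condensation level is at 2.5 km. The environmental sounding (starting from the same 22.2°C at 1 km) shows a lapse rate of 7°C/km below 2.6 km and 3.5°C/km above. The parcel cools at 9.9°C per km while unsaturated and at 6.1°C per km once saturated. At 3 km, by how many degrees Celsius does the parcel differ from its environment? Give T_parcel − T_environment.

Parcel:
  1000–2500 m, dry: Δz = 1.5 km ⇒ ΔT = -14.85°C; T = 7.35°C
  2500–3000 m, saturated: Δz = 0.5 km ⇒ ΔT = -3.05°C; T = 4.3°C
Environment:
  1000–2600 m, environment, lower layer: Δz = 1.6 km ⇒ ΔT = -11.2°C; T = 11°C
  2600–3000 m, environment, upper layer: Δz = 0.4 km ⇒ ΔT = -1.4°C; T = 9.6°C
T_parcel − T_env = 4.3 − 9.6 = -5.3°C

-5.3°C (parcel cooler than environment)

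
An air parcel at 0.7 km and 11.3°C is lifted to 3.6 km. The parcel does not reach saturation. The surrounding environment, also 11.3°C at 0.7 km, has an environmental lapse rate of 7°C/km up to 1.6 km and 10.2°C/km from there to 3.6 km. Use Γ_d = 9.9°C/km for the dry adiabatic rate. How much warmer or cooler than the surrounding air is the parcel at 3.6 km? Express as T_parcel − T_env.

-2.01°C (parcel cooler than environment)

Parcel:
  From 700 m to 3600 m (dry): cools by 9.9 × 2.9 = 28.71°C, giving -17.41°C.
Environment:
  From 700 m to 1600 m (environment, lower layer): cools by 7 × 0.9 = 6.3°C, giving 5°C.
  From 1600 m to 3600 m (environment, upper layer): cools by 10.2 × 2 = 20.4°C, giving -15.4°C.
T_parcel − T_env = -17.41 − (-15.4) = -2.01°C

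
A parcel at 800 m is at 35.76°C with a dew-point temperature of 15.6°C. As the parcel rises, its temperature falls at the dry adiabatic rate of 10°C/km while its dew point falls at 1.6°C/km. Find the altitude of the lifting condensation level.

T and T_d converge at 10 − 1.6 = 8.4°C per km
Height above start = (35.76 − 15.6) / 8.4 = 2.4 km
LCL altitude = 800 m + 2400 m = 3200 m

3200 m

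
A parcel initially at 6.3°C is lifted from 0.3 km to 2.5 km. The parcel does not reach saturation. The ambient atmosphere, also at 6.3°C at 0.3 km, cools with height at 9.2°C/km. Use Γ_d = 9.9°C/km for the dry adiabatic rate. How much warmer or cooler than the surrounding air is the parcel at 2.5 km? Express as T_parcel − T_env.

Parcel:
  Dry to 2500 m: -9.9 × 2.2 km = -21.78°C, so T = -15.48°C.
Environment:
  Environment to 2500 m: -9.2 × 2.2 km = -20.24°C, so T = -13.94°C.
T_parcel − T_env = -15.48 − (-13.94) = -1.54°C

-1.54°C (parcel cooler than environment)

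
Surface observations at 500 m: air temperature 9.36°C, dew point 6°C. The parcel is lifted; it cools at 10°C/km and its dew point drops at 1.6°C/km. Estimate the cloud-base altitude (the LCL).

T and T_d converge at 10 − 1.6 = 8.4°C per km
Height above start = (9.36 − 6) / 8.4 = 0.4 km
LCL altitude = 500 m + 400 m = 900 m

900 m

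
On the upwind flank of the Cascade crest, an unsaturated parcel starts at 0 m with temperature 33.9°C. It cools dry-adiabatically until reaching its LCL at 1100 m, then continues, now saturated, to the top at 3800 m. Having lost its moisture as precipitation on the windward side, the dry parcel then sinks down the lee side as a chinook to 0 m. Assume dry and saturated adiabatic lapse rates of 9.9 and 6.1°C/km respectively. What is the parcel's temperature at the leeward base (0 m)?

0–1100 m, dry: Δz = 1.1 km ⇒ ΔT = -10.89°C; T = 23.01°C
1100–3800 m, saturated: Δz = 2.7 km ⇒ ΔT = -16.47°C; T = 6.54°C
3800–0 m, dry descent: Δz = 3.8 km ⇒ ΔT = +37.62°C; T = 44.16°C

44.16°C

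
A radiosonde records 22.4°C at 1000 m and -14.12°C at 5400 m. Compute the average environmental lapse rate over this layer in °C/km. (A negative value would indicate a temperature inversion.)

Γ = −ΔT/Δz = (22.4 − (-14.12)) / (5400 − 1000) m
  = 36.52°C / 4.4 km = 8.3°C/km

8.3°C/km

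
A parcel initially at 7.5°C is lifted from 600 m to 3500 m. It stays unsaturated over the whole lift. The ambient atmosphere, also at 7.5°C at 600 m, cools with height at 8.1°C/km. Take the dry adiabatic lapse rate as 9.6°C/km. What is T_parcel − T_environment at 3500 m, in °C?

Parcel:
  Dry to 3500 m: -9.6 × 2.9 km = -27.84°C, so T = -20.34°C.
Environment:
  Environment to 3500 m: -8.1 × 2.9 km = -23.49°C, so T = -15.99°C.
T_parcel − T_env = -20.34 − (-15.99) = -4.35°C

-4.35°C (parcel cooler than environment)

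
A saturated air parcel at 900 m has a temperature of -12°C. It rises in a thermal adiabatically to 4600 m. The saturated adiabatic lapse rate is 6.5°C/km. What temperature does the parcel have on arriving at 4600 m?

Saturated adiabatic to 4600 m: -6.5 × 3.7 km = -24.05°C, so T = -36.05°C.

-36.05°C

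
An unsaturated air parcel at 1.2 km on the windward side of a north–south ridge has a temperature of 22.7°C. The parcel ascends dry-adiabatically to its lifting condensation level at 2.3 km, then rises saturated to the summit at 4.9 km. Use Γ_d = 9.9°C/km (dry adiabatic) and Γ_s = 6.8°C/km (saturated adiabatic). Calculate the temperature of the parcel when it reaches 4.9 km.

1200 → 2300 m (dry, 9.9°C/km): ΔT = -9.9 × 1.1 = -10.89°C → T = 11.81°C
2300 → 4900 m (saturated, 6.8°C/km): ΔT = -6.8 × 2.6 = -17.68°C → T = -5.87°C

-5.87°C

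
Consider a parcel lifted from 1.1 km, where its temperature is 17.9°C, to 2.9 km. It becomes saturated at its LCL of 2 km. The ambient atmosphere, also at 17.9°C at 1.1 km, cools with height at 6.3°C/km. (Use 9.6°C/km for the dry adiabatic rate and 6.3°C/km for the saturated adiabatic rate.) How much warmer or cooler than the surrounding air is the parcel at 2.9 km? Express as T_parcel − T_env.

-2.97°C (parcel cooler than environment)

Parcel:
  From 1100 m to 2000 m (dry): cools by 9.6 × 0.9 = 8.64°C, giving 9.26°C.
  From 2000 m to 2900 m (saturated): cools by 6.3 × 0.9 = 5.67°C, giving 3.59°C.
Environment:
  From 1100 m to 2900 m (environment): cools by 6.3 × 1.8 = 11.34°C, giving 6.56°C.
T_parcel − T_env = 3.59 − 6.56 = -2.97°C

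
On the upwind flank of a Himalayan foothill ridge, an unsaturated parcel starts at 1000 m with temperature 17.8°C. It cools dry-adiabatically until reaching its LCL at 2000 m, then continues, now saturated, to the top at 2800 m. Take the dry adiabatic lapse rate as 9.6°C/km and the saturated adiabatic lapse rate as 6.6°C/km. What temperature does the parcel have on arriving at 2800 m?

2.92°C

1000–2000 m, dry: Δz = 1 km ⇒ ΔT = -9.6°C; T = 8.2°C
2000–2800 m, saturated: Δz = 0.8 km ⇒ ΔT = -5.28°C; T = 2.92°C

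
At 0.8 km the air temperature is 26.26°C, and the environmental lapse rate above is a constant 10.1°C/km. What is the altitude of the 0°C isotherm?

Height above start = (26.26 − 0) / 10.1 = 2.6 km
Altitude = 800 m + 2600 m = 3400 m

3.4 km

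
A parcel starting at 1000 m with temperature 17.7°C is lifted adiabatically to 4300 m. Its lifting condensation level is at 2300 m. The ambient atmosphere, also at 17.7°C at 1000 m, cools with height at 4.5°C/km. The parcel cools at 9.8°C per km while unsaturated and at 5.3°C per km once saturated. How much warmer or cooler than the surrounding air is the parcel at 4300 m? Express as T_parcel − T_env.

-8.49°C (parcel cooler than environment)

Parcel:
  Dry to 2300 m: -9.8 × 1.3 km = -12.74°C, so T = 4.96°C.
  Saturated to 4300 m: -5.3 × 2 km = -10.6°C, so T = -5.64°C.
Environment:
  Environment to 4300 m: -4.5 × 3.3 km = -14.85°C, so T = 2.85°C.
T_parcel − T_env = -5.64 − 2.85 = -8.49°C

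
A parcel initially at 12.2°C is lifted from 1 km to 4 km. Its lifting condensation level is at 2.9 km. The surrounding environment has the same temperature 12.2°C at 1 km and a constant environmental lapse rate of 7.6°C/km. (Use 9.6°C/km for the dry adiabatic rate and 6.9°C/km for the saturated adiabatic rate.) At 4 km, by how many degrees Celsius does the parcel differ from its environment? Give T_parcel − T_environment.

-3.03°C (parcel cooler than environment)

Parcel:
  1000–2900 m, dry: Δz = 1.9 km ⇒ ΔT = -18.24°C; T = -6.04°C
  2900–4000 m, saturated: Δz = 1.1 km ⇒ ΔT = -7.59°C; T = -13.63°C
Environment:
  1000–4000 m, environment: Δz = 3 km ⇒ ΔT = -22.8°C; T = -10.6°C
T_parcel − T_env = -13.63 − (-10.6) = -3.03°C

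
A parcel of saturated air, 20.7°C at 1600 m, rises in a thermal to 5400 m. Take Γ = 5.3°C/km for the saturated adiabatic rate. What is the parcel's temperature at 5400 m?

0.56°C

1600–5400 m, saturated adiabatic: Δz = 3.8 km ⇒ ΔT = -20.14°C; T = 0.56°C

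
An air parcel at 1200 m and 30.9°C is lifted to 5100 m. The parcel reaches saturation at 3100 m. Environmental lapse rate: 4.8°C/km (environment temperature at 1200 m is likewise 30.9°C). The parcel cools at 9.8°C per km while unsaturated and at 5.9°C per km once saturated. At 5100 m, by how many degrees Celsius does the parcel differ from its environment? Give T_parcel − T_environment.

-11.7°C (parcel cooler than environment)

Parcel:
  Dry to 3100 m: -9.8 × 1.9 km = -18.62°C, so T = 12.28°C.
  Saturated to 5100 m: -5.9 × 2 km = -11.8°C, so T = 0.48°C.
Environment:
  Environment to 5100 m: -4.8 × 3.9 km = -18.72°C, so T = 12.18°C.
T_parcel − T_env = 0.48 − 12.18 = -11.7°C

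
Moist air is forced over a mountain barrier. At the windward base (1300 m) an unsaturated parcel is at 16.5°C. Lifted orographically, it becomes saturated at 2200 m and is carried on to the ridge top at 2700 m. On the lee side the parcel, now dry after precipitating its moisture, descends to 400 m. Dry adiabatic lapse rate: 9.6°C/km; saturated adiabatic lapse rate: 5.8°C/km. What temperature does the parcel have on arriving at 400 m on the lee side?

1300 → 2200 m (dry, 9.6°C/km): ΔT = -9.6 × 0.9 = -8.64°C → T = 7.86°C
2200 → 2700 m (saturated, 5.8°C/km): ΔT = -5.8 × 0.5 = -2.9°C → T = 4.96°C
2700 → 400 m (dry descent, 9.6°C/km): ΔT = +9.6 × 2.3 = +22.08°C → T = 27.04°C

27.04°C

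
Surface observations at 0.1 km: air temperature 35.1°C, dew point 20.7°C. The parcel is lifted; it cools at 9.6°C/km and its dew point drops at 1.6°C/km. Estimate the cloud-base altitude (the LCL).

1.9 km

T and T_d converge at 9.6 − 1.6 = 8°C per km
Height above start = (35.1 − 20.7) / 8 = 1.8 km
LCL altitude = 100 m + 1800 m = 1900 m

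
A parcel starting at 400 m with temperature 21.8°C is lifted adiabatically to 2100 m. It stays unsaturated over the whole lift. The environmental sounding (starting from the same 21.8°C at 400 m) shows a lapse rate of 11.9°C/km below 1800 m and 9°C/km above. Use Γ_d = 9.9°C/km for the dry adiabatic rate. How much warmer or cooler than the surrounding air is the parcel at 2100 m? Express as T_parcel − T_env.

+2.53°C (parcel warmer than environment)

Parcel:
  From 400 m to 2100 m (dry): cools by 9.9 × 1.7 = 16.83°C, giving 4.97°C.
Environment:
  From 400 m to 1800 m (environment, lower layer): cools by 11.9 × 1.4 = 16.66°C, giving 5.14°C.
  From 1800 m to 2100 m (environment, upper layer): cools by 9 × 0.3 = 2.7°C, giving 2.44°C.
T_parcel − T_env = 4.97 − 2.44 = +2.53°C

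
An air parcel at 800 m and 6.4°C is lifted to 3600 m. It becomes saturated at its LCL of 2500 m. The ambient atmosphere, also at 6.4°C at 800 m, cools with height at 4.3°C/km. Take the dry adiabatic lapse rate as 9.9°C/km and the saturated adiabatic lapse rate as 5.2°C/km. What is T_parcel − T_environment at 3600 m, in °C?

Parcel:
  800–2500 m, dry: Δz = 1.7 km ⇒ ΔT = -16.83°C; T = -10.43°C
  2500–3600 m, saturated: Δz = 1.1 km ⇒ ΔT = -5.72°C; T = -16.15°C
Environment:
  800–3600 m, environment: Δz = 2.8 km ⇒ ΔT = -12.04°C; T = -5.64°C
T_parcel − T_env = -16.15 − (-5.64) = -10.51°C

-10.51°C (parcel cooler than environment)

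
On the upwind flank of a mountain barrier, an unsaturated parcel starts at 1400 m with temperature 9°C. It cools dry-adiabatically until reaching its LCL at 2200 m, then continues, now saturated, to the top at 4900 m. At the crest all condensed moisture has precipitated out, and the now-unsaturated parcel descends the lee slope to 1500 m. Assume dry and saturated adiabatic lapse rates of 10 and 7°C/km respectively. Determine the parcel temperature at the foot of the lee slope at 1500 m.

1400–2200 m, dry: Δz = 0.8 km ⇒ ΔT = -8°C; T = 1°C
2200–4900 m, saturated: Δz = 2.7 km ⇒ ΔT = -18.9°C; T = -17.9°C
4900–1500 m, dry descent: Δz = 3.4 km ⇒ ΔT = +34°C; T = 16.1°C

16.1°C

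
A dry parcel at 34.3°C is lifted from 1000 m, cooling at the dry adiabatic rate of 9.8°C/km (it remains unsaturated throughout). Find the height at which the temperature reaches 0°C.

Height above start = (34.3 − 0) / 9.8 = 3.5 km
Altitude = 1000 m + 3500 m = 4500 m

4500 m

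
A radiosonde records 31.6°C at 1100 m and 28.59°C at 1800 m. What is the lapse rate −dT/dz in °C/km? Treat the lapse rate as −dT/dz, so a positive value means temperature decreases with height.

4.3°C/km

Γ = −ΔT/Δz = (31.6 − 28.59) / (1800 − 1100) m
  = 3.01°C / 0.7 km = 4.3°C/km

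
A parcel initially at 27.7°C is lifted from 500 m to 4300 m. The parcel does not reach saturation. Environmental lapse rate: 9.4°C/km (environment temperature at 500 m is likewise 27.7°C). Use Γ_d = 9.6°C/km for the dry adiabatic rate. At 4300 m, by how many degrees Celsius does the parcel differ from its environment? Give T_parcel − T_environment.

Parcel:
  500–4300 m, dry: Δz = 3.8 km ⇒ ΔT = -36.48°C; T = -8.78°C
Environment:
  500–4300 m, environment: Δz = 3.8 km ⇒ ΔT = -35.72°C; T = -8.02°C
T_parcel − T_env = -8.78 − (-8.02) = -0.76°C

-0.76°C (parcel cooler than environment)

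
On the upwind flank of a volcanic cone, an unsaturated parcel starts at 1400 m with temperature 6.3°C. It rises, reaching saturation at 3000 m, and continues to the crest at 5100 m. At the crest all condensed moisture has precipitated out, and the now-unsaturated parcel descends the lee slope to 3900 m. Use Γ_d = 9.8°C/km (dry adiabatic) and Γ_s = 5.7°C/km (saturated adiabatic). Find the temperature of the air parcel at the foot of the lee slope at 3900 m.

Dry to 3000 m: -9.8 × 1.6 km = -15.68°C, so T = -9.38°C.
Saturated to 5100 m: -5.7 × 2.1 km = -11.97°C, so T = -21.35°C.
Dry descent to 3900 m: +9.8 × 1.2 km = +11.76°C, so T = -9.59°C.

-9.59°C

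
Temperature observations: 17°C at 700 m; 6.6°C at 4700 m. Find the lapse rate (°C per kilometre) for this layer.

Γ = −ΔT/Δz = (17 − 6.6) / (4700 − 700) m
  = 10.4°C / 4 km = 2.6°C/km

2.6°C/km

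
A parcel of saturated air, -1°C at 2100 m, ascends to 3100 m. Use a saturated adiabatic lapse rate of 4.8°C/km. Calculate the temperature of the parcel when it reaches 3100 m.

Saturated adiabatic to 3100 m: -4.8 × 1 km = -4.8°C, so T = -5.8°C.

-5.8°C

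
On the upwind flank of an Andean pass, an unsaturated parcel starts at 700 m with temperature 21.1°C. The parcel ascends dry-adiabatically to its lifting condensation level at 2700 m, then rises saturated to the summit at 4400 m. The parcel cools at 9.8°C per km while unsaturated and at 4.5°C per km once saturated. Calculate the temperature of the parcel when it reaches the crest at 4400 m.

700–2700 m, dry: Δz = 2 km ⇒ ΔT = -19.6°C; T = 1.5°C
2700–4400 m, saturated: Δz = 1.7 km ⇒ ΔT = -7.65°C; T = -6.15°C

-6.15°C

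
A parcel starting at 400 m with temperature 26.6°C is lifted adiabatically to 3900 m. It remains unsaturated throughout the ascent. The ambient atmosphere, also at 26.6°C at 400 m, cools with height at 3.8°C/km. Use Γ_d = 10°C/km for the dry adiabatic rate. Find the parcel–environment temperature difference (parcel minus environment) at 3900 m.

-21.7°C (parcel cooler than environment)

Parcel:
  400–3900 m, dry: Δz = 3.5 km ⇒ ΔT = -35°C; T = -8.4°C
Environment:
  400–3900 m, environment: Δz = 3.5 km ⇒ ΔT = -13.3°C; T = 13.3°C
T_parcel − T_env = -8.4 − 13.3 = -21.7°C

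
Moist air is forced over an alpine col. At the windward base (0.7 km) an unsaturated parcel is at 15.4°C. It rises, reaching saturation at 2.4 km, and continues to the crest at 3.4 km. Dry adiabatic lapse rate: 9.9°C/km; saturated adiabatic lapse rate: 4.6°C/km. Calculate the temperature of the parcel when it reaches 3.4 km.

-6.03°C

700–2400 m, dry: Δz = 1.7 km ⇒ ΔT = -16.83°C; T = -1.43°C
2400–3400 m, saturated: Δz = 1 km ⇒ ΔT = -4.6°C; T = -6.03°C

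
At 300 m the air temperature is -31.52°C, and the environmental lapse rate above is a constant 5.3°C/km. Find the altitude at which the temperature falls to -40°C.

Height above start = (-31.52 − (-40)) / 5.3 = 1.6 km
Altitude = 300 m + 1600 m = 1900 m

1900 m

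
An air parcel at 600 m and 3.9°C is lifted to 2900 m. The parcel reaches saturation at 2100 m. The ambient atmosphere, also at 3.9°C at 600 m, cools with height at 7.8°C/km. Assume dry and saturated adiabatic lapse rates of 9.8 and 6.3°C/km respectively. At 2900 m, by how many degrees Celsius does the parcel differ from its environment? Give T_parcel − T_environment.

Parcel:
  600–2100 m, dry: Δz = 1.5 km ⇒ ΔT = -14.7°C; T = -10.8°C
  2100–2900 m, saturated: Δz = 0.8 km ⇒ ΔT = -5.04°C; T = -15.84°C
Environment:
  600–2900 m, environment: Δz = 2.3 km ⇒ ΔT = -17.94°C; T = -14.04°C
T_parcel − T_env = -15.84 − (-14.04) = -1.8°C

-1.8°C (parcel cooler than environment)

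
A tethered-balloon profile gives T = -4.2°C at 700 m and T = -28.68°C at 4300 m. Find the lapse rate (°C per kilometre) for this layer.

6.8°C/km

Γ = −ΔT/Δz = (-4.2 − (-28.68)) / (4300 − 700) m
  = 24.48°C / 3.6 km = 6.8°C/km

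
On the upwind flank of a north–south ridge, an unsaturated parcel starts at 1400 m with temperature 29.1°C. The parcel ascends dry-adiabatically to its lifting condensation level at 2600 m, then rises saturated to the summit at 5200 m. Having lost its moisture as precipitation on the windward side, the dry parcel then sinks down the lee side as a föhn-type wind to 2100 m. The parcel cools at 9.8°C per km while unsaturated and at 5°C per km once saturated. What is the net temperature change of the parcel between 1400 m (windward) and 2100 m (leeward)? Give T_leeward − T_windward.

+5.62°C

Dry to 2600 m: -9.8 × 1.2 km = -11.76°C, so T = 17.34°C.
Saturated to 5200 m: -5 × 2.6 km = -13°C, so T = 4.34°C.
Dry descent to 2100 m: +9.8 × 3.1 km = +30.38°C, so T = 34.72°C.
Net change vs windward start: 34.72 − 29.1 = +5.62°C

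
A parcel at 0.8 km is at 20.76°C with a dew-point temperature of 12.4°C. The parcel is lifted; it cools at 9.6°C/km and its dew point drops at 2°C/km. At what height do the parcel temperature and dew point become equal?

T and T_d converge at 9.6 − 2 = 7.6°C per km
Height above start = (20.76 − 12.4) / 7.6 = 1.1 km
LCL altitude = 800 m + 1100 m = 1900 m

1.9 km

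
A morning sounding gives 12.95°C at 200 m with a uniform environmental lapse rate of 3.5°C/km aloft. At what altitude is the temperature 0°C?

3900 m

Height above start = (12.95 − 0) / 3.5 = 3.7 km
Altitude = 200 m + 3700 m = 3900 m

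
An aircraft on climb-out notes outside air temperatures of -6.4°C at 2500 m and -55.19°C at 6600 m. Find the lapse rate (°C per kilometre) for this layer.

Γ = −ΔT/Δz = (-6.4 − (-55.19)) / (6600 − 2500) m
  = 48.79°C / 4.1 km = 11.9°C/km

11.9°C/km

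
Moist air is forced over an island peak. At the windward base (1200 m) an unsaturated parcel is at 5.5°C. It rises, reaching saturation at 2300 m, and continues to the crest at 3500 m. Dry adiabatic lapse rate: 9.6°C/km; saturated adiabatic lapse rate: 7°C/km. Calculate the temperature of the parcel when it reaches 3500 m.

1200–2300 m, dry: Δz = 1.1 km ⇒ ΔT = -10.56°C; T = -5.06°C
2300–3500 m, saturated: Δz = 1.2 km ⇒ ΔT = -8.4°C; T = -13.46°C

-13.46°C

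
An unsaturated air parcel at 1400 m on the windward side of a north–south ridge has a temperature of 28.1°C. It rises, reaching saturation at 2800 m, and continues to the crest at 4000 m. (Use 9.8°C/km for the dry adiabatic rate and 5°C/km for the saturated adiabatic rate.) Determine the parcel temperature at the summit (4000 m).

8.38°C

Dry to 2800 m: -9.8 × 1.4 km = -13.72°C, so T = 14.38°C.
Saturated to 4000 m: -5 × 1.2 km = -6°C, so T = 8.38°C.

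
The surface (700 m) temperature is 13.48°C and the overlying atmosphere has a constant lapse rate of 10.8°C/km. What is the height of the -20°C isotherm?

Height above start = (13.48 − (-20)) / 10.8 = 3.1 km
Altitude = 700 m + 3100 m = 3800 m

3800 m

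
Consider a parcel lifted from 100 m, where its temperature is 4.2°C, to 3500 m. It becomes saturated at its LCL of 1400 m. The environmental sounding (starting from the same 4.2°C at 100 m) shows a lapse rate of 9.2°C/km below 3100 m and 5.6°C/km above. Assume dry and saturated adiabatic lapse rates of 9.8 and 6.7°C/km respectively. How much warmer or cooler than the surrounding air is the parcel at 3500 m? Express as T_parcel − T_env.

Parcel:
  Dry to 1400 m: -9.8 × 1.3 km = -12.74°C, so T = -8.54°C.
  Saturated to 3500 m: -6.7 × 2.1 km = -14.07°C, so T = -22.61°C.
Environment:
  Environment, lower layer to 3100 m: -9.2 × 3 km = -27.6°C, so T = -23.4°C.
  Environment, upper layer to 3500 m: -5.6 × 0.4 km = -2.24°C, so T = -25.64°C.
T_parcel − T_env = -22.61 − (-25.64) = +3.03°C

+3.03°C (parcel warmer than environment)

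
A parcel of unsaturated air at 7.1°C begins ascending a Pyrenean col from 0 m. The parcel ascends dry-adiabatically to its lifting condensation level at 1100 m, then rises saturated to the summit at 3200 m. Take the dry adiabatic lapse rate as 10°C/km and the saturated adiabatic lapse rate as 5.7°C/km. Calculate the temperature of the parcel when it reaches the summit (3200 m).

-15.87°C

Dry to 1100 m: -10 × 1.1 km = -11°C, so T = -3.9°C.
Saturated to 3200 m: -5.7 × 2.1 km = -11.97°C, so T = -15.87°C.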